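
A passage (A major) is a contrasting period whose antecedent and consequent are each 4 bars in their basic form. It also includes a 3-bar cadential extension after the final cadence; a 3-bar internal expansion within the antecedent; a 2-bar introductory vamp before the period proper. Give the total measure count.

Basic contrasting period: 4 + 4 = 8 bars.
8 (basic form) + 3 (cadential extension) + 3 (internal expansion) + 2 (introduction) = 16.

16 measures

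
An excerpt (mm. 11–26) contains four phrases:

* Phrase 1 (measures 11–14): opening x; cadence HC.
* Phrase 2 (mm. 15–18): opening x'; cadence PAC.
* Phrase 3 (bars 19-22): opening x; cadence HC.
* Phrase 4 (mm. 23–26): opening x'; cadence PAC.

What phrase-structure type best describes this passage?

repeated period

The cadence pattern HC–PAC–HC–PAC is weak–strong twice, and phrases 3–4 restate phrases 1–2: a period heard twice, not a double period (which would end weakly at phrase 2).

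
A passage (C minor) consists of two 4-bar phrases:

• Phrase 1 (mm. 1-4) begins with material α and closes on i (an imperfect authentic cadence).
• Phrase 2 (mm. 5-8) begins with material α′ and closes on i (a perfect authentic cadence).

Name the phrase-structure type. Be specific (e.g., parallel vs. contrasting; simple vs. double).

parallel period

Phrase 1 ends with an imperfect authentic cadence (weaker) and phrase 2 with a perfect authentic cadence (stronger): antecedent + consequent = a period.
The two phrases open with the same material (α / α′), so the period is parallel.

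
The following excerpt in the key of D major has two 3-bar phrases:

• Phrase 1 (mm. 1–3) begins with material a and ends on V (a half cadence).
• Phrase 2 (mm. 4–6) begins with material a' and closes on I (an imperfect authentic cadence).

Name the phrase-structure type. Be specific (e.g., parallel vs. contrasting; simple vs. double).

parallel period

Phrase 1 ends with a half cadence (weaker) and phrase 2 with an imperfect authentic cadence (stronger): antecedent + consequent = a period.
The two phrases open with the same material (a / a'), so the period is parallel.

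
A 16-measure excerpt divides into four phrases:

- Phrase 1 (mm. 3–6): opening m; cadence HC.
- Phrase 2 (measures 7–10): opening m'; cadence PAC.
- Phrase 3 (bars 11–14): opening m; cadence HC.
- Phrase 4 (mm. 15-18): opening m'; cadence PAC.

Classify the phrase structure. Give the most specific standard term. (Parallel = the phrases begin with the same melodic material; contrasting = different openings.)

The cadence pattern HC–PAC–HC–PAC is weak–strong twice, and phrases 3–4 restate phrases 1–2: a period heard twice, not a double period (which would end weakly at phrase 2).

repeated period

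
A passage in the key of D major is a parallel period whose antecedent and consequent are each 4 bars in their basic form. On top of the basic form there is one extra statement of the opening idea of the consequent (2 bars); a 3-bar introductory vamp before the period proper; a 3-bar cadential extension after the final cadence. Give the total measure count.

Basic parallel period: 4 + 4 = 8 bars.
8 (basic form) + 2 (extra statement) + 3 (introduction) + 3 (cadential extension) = 16.

16 measures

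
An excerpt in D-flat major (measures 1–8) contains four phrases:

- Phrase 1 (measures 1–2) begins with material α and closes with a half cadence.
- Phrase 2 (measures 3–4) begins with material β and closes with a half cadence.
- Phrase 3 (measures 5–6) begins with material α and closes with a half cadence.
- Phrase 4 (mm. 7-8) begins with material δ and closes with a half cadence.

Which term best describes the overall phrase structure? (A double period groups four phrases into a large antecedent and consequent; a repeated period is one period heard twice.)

Phrase 4 ends with a half cadence, no stronger than phrase 2's half cadence, so the four phrases do not form a double period; nor do phrases 3–4 duplicate 1–2, so it is not a repeated period. With no phrase reaching a conclusive cadence, the passage is a phrase group.

phrase group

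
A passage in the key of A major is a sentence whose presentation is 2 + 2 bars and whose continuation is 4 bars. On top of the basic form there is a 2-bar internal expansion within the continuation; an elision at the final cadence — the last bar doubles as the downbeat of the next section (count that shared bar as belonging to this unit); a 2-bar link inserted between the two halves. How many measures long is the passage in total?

Basic sentence: 2 + 2 + 4 = 8 bars.
8 (basic form) + 2 (internal expansion) + 2 (link) = 12.
The elision shares a bar with the next section but does not change this unit's count.

12 measures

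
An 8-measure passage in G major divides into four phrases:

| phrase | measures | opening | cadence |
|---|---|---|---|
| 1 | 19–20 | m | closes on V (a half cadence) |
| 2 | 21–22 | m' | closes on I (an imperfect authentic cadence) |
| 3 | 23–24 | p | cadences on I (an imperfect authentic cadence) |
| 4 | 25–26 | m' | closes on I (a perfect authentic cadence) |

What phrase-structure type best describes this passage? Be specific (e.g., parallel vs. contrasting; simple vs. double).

contrasting double period

Four phrases in two halves: the first half (bars 19–22) ends with an imperfect authentic cadence, the second (measures 23–26) with a perfect authentic cadence — a large antecedent–consequent pair, i.e. a double period.
Phrase 3 begins with different material from phrase 1, making it contrasting.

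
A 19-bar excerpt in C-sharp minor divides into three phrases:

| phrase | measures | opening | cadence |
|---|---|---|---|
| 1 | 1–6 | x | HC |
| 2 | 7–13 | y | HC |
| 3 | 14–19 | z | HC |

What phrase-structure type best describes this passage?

The final phrase closes with a half cadence, which is not stronger than the preceding half cadence; the 3 phrases lack an overall antecedent–consequent design and so form a phrase group.

phrase group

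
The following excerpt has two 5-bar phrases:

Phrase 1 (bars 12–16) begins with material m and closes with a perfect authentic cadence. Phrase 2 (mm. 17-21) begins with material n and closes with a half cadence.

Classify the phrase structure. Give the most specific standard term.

phrase group

The second phrase closes with a half cadence, which is not stronger than the first phrase's perfect authentic cadence; without a weak→strong cadential pair there is no antecedent–consequent relationship, so this is a phrase group rather than a period.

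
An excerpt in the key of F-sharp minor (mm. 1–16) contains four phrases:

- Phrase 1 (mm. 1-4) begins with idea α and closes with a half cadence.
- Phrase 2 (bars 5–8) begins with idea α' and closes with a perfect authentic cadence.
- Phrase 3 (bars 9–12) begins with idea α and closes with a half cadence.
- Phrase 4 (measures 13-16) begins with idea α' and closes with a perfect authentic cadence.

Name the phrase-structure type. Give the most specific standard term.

repeated period

The cadence pattern HC–PAC–HC–PAC is weak–strong twice, and phrases 3–4 restate phrases 1–2: a period heard twice, not a double period (which would end weakly at phrase 2).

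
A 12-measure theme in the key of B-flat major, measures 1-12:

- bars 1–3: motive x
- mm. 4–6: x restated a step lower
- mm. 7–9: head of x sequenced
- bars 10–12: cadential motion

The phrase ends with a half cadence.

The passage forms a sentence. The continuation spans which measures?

measures 7–12

After the presentation (mm. 1-6), the continuation covers the fragmentation through the cadence: mm. 7–12.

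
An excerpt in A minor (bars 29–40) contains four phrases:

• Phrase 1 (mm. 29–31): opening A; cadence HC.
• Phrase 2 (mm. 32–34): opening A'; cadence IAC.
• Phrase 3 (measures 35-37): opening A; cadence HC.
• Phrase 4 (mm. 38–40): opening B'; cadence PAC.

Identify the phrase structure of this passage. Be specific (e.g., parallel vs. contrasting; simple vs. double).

parallel double period

Four phrases in two halves: the first half (mm. 29–34) ends with an imperfect authentic cadence, the second (mm. 35-40) with a perfect authentic cadence — a large antecedent–consequent pair, i.e. a double period.
Phrase 3 begins with the same material as phrase 1, making it parallel.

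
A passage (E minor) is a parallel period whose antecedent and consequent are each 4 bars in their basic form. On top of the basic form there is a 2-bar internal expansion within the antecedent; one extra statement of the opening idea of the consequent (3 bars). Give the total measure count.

Basic parallel period: 4 + 4 = 8 bars.
8 (basic form) + 2 (internal expansion) + 3 (extra statement) = 13.

13 measures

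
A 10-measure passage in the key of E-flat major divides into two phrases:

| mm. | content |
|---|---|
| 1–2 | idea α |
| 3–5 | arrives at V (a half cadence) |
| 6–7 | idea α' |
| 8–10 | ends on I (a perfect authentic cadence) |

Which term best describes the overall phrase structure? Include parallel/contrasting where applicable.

Phrase 1 ends with a half cadence (weaker) and phrase 2 with a perfect authentic cadence (stronger): antecedent + consequent = a period.
The two phrases open with the same material (α / α'), so the period is parallel.

parallel period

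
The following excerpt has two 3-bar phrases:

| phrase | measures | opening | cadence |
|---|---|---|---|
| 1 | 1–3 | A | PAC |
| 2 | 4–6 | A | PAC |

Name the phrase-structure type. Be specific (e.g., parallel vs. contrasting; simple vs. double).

repeated phrase

Both phrases have the same opening (A) and the same cadence (perfect authentic cadence): the second is a restatement, not a consequent, so this is a repeated phrase rather than a period.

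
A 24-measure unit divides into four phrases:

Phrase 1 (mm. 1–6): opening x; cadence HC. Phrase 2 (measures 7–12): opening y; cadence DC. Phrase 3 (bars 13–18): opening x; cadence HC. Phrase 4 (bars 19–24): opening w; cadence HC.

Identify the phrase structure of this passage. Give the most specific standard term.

Phrase 4 ends with a half cadence, no stronger than phrase 2's deceptive cadence, so the four phrases do not form a double period; nor do phrases 3–4 duplicate 1–2, so it is not a repeated period. With no phrase reaching a conclusive cadence, the passage is a phrase group.

phrase group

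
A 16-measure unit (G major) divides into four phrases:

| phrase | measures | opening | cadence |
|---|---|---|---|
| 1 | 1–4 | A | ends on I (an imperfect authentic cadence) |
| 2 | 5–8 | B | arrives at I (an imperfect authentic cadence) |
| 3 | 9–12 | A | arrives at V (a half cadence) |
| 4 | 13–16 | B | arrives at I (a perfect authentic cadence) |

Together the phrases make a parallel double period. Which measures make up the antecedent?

measures 1–8

In a double period the first pair of phrases (ending imperfect authentic cadence) is the large antecedent and the second pair (ending perfect authentic cadence) is the large consequent; the antecedent is measures 1–8.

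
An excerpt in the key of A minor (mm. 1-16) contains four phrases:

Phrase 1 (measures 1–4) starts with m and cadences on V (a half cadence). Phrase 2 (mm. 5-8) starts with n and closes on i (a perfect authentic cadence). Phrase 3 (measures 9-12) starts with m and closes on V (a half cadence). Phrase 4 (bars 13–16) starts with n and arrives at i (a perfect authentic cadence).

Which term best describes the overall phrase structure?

repeated period

The cadence pattern HC–PAC–HC–PAC is weak–strong twice, and phrases 3–4 restate phrases 1–2: a period heard twice, not a double period (which would end weakly at phrase 2).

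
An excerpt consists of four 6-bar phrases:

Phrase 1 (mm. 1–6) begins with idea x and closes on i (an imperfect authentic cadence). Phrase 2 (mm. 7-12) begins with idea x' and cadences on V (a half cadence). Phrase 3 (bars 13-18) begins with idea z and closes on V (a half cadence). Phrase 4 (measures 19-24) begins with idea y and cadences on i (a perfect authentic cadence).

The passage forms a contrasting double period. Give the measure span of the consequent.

measures 13–24

In a double period the first pair of phrases (ending half cadence) is the large antecedent and the second pair (ending perfect authentic cadence) is the large consequent; the consequent is measures 13–24.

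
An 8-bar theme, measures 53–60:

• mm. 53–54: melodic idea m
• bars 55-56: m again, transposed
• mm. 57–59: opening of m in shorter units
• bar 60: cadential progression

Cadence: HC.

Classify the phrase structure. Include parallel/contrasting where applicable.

Basic idea (mm. 53-54) + its repetition (bars 55-56) form the presentation; fragmentation and cadence (mm. 57–60) form the continuation — the 8-bar whole is a sentence.

sentence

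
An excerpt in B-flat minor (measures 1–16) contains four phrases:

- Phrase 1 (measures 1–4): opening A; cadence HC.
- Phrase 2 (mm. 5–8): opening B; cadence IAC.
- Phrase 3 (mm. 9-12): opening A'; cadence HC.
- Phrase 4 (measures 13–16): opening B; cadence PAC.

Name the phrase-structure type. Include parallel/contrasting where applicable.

parallel double period

Four phrases in two halves: the first half (measures 1-8) ends with an imperfect authentic cadence, the second (mm. 9–16) with a perfect authentic cadence — a large antecedent–consequent pair, i.e. a double period.
Phrase 3 begins with the same material as phrase 1, making it parallel.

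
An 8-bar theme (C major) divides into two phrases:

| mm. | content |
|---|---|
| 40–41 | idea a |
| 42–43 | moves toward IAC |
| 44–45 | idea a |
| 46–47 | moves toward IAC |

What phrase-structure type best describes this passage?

Both phrases have the same opening (a) and the same cadence (imperfect authentic cadence): the second is a restatement, not a consequent, so this is a repeated phrase rather than a period.

repeated phrase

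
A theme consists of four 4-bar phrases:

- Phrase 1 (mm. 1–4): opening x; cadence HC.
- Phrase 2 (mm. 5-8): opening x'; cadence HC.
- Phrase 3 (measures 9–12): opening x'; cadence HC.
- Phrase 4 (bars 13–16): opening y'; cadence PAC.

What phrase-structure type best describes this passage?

parallel double period

Four phrases in two halves: the first half (mm. 1–8) ends with a half cadence, the second (mm. 9-16) with a perfect authentic cadence — a large antecedent–consequent pair, i.e. a double period.
Phrase 3 begins with the same material as phrase 1, making it parallel.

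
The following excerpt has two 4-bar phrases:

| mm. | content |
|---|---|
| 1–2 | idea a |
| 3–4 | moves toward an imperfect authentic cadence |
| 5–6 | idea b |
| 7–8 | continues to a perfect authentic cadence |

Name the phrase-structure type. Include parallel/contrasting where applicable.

contrasting period

Phrase 1 ends with an imperfect authentic cadence (weaker) and phrase 2 with a perfect authentic cadence (stronger): antecedent + consequent = a period.
The two phrases open with different material (a / b), so the period is contrasting.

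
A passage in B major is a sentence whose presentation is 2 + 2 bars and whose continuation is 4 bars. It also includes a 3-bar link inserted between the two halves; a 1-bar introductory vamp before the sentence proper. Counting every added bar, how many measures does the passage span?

12 measures

Basic sentence: 2 + 2 + 4 = 8 bars.
8 (basic form) + 3 (link) + 1 (introduction) = 12.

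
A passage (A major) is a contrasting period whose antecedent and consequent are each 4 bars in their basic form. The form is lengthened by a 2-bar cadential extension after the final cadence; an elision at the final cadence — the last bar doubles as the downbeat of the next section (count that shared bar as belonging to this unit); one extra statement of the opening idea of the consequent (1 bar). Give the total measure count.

11 measures

Basic contrasting period: 4 + 4 = 8 bars.
8 (basic form) + 2 (cadential extension) + 1 (extra statement) = 11.
The elision shares a bar with the next section but does not change this unit's count.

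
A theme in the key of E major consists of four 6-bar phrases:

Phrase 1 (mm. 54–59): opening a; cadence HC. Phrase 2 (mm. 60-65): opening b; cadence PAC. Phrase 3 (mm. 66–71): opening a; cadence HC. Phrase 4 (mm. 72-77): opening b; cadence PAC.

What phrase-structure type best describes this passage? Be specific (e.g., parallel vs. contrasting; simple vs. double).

The cadence pattern HC–PAC–HC–PAC is weak–strong twice, and phrases 3–4 restate phrases 1–2: a period heard twice, not a double period (which would end weakly at phrase 2).

repeated period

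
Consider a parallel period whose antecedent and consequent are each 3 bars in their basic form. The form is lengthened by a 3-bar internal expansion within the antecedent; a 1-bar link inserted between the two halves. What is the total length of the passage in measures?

10 measures

Basic parallel period: 3 + 3 = 6 bars.
6 (basic form) + 3 (internal expansion) + 1 (link) = 10.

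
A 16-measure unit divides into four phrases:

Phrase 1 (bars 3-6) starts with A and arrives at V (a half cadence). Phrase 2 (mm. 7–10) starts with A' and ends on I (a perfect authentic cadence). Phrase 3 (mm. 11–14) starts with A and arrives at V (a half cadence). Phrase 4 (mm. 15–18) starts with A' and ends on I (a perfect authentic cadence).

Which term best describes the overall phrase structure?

repeated period

The cadence pattern HC–PAC–HC–PAC is weak–strong twice, and phrases 3–4 restate phrases 1–2: a period heard twice, not a double period (which would end weakly at phrase 2).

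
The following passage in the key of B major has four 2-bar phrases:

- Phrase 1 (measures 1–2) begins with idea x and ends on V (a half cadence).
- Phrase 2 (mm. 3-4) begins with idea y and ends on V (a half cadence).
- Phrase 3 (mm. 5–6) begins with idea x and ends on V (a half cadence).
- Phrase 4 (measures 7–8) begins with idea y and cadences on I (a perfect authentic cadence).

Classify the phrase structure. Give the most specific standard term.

parallel double period

Four phrases in two halves: the first half (measures 1–4) ends with a half cadence, the second (measures 5–8) with a perfect authentic cadence — a large antecedent–consequent pair, i.e. a double period.
Phrase 3 begins with the same material as phrase 1, making it parallel.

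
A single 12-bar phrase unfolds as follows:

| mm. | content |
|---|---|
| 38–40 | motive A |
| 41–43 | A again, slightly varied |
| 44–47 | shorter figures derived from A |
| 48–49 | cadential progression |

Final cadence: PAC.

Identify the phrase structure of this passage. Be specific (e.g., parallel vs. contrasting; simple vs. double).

sentence

Basic idea (mm. 38-40) + its repetition (measures 41–43) form the presentation; fragmentation and cadence (mm. 44-49) form the continuation — the 12-bar whole is a sentence.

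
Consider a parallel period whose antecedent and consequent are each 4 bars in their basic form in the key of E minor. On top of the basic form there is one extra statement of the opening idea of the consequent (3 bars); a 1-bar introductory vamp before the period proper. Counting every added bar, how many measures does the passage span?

Basic parallel period: 4 + 4 = 8 bars.
8 (basic form) + 3 (extra statement) + 1 (introduction) = 12.

12 measures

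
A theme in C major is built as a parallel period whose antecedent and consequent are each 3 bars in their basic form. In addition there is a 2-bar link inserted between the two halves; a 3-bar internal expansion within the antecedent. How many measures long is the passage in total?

Basic parallel period: 3 + 3 = 6 bars.
6 (basic form) + 2 (link) + 3 (internal expansion) = 11.

11 measures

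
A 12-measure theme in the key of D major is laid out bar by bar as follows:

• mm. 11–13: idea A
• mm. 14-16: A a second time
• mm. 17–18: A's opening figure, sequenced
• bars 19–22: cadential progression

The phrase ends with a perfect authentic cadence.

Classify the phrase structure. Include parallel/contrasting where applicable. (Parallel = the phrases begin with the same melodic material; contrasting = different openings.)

sentence

Basic idea (bars 11–13) + its repetition (mm. 14–16) form the presentation; fragmentation and cadence (bars 17–22) form the continuation — the 12-bar whole is a sentence.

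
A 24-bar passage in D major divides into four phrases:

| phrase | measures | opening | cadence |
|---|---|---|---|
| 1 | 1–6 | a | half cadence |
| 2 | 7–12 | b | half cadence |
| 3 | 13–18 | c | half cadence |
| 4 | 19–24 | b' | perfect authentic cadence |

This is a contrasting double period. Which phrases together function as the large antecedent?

phrases 1 and 2

In a double period the first pair of phrases (ending half cadence) is the large antecedent and the second pair (ending perfect authentic cadence) is the large consequent; the antecedent is phrases 1 and 2.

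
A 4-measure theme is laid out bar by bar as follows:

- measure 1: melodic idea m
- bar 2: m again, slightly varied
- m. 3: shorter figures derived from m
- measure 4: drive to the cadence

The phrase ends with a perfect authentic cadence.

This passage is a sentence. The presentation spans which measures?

measures 1–2

The presentation of a sentence is the basic idea (m. 1) plus its repetition (measure 2); the presentation is therefore mm. 1–2.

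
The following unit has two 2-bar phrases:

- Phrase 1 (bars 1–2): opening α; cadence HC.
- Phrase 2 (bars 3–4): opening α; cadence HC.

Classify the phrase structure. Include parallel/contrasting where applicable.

repeated phrase

Both phrases have the same opening (α) and the same cadence (half cadence): the second is a restatement, not a consequent, so this is a repeated phrase rather than a period.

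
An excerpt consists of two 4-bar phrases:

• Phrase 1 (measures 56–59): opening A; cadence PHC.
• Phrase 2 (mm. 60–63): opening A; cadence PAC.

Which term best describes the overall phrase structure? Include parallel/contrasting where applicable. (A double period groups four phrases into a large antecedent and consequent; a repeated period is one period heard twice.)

parallel period

Phrase 1 ends with a Phrygian half cadence (weaker) and phrase 2 with a perfect authentic cadence (stronger): antecedent + consequent = a period.
The two phrases open with the same material (A / A), so the period is parallel.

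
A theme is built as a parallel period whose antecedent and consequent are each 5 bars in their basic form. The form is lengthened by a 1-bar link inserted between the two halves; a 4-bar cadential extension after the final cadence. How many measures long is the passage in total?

Basic parallel period: 5 + 5 = 10 bars.
10 (basic form) + 1 (link) + 4 (cadential extension) = 15.

15 measures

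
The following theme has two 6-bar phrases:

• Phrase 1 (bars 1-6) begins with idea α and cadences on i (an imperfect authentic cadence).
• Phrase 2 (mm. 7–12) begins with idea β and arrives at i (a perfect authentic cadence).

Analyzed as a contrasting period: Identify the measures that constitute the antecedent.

measures 1–6

The antecedent is the phrase ending with the weaker cadence (imperfect authentic cadence, phrase 1) and the consequent the one ending more conclusively (perfect authentic cadence, phrase 2); the antecedent is bars 1–6.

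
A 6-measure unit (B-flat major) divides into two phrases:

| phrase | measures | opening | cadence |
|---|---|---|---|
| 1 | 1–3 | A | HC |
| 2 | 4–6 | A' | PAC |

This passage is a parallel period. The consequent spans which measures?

measures 4–6

The antecedent is the phrase ending with the weaker cadence (half cadence, phrase 1) and the consequent the one ending more conclusively (perfect authentic cadence, phrase 2); the consequent is measures 4-6.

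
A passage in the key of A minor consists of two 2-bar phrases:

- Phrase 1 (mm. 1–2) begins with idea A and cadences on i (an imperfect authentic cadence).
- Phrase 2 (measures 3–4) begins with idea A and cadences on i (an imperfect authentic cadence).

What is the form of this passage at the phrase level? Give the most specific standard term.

repeated phrase

Both phrases have the same opening (A) and the same cadence (imperfect authentic cadence): the second is a restatement, not a consequent, so this is a repeated phrase rather than a period.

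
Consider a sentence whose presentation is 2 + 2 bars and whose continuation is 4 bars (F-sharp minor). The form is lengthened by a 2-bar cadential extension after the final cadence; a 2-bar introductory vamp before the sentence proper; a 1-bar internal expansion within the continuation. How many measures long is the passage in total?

Basic sentence: 2 + 2 + 4 = 8 bars.
8 (basic form) + 2 (cadential extension) + 2 (introduction) + 1 (internal expansion) = 13.

13 measures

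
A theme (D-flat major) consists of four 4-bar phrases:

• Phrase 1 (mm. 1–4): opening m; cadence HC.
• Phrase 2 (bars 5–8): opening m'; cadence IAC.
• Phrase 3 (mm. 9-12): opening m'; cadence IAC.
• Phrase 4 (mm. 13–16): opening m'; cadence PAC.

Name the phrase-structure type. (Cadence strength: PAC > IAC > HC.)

Four phrases in two halves: the first half (bars 1–8) ends with an imperfect authentic cadence, the second (mm. 9–16) with a perfect authentic cadence — a large antecedent–consequent pair, i.e. a double period.
Phrase 3 begins with the same material as phrase 1, making it parallel.

parallel double period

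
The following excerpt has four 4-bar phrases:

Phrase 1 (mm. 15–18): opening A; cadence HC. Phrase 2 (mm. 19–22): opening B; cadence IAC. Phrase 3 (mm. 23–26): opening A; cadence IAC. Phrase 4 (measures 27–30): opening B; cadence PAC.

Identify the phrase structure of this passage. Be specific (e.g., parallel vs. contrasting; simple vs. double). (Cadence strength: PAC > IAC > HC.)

Four phrases in two halves: the first half (bars 15–22) ends with an imperfect authentic cadence, the second (bars 23–30) with a perfect authentic cadence — a large antecedent–consequent pair, i.e. a double period.
Phrase 3 begins with the same material as phrase 1, making it parallel.

parallel double period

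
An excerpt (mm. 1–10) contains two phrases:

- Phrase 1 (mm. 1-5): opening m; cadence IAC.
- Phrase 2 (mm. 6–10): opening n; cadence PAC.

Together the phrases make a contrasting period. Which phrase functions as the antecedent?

phrase 1

The phrase ending with the weaker cadence (imperfect authentic cadence) is the antecedent; the one ending more conclusively (perfect authentic cadence) is the consequent. The antecedent is phrase 1.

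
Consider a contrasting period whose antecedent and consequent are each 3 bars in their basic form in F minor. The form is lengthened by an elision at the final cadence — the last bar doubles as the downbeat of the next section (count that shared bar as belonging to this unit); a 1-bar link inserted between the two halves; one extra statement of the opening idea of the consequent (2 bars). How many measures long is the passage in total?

Basic contrasting period: 3 + 3 = 6 bars.
6 (basic form) + 1 (link) + 2 (extra statement) = 9.
The elision shares a bar with the next section but does not change this unit's count.

9 measures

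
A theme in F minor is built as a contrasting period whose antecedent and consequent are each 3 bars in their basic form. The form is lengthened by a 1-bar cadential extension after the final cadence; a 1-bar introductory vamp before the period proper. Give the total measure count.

8 measures

Basic contrasting period: 3 + 3 = 6 bars.
6 (basic form) + 1 (cadential extension) + 1 (introduction) = 8.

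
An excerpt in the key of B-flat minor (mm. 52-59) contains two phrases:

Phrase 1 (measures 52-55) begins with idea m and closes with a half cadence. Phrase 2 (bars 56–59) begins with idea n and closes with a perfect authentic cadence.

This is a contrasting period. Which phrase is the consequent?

phrase 2

The phrase ending with the weaker cadence (half cadence) is the antecedent; the one ending more conclusively (perfect authentic cadence) is the consequent. The consequent is phrase 2.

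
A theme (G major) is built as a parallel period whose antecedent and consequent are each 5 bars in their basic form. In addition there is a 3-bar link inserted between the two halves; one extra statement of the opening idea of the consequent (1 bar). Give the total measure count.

14 measures

Basic parallel period: 5 + 5 = 10 bars.
10 (basic form) + 3 (link) + 1 (extra statement) = 14.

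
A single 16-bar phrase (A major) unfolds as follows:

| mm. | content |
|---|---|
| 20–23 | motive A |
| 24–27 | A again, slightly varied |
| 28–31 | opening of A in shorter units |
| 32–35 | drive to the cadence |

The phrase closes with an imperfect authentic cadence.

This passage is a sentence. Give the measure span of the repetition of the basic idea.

measures 24–27

The presentation of a sentence is the basic idea (mm. 20-23) plus its repetition (mm. 24–27); the repetition of the basic idea is therefore measures 24-27.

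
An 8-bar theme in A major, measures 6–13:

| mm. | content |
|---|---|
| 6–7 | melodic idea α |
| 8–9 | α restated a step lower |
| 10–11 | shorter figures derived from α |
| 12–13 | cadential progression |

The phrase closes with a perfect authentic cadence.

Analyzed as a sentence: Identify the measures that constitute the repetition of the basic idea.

measures 8–9

The presentation of a sentence is the basic idea (measures 6–7) plus its repetition (measures 8-9); the repetition of the basic idea is therefore mm. 8–9.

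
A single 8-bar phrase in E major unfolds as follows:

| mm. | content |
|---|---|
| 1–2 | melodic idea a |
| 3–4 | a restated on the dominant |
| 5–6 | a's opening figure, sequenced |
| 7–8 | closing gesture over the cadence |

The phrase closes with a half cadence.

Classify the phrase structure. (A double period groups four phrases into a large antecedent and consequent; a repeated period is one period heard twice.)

Basic idea (mm. 1-2) + its repetition (bars 3–4) form the presentation; fragmentation and cadence (mm. 5-8) form the continuation — the 8-bar whole is a sentence.

sentence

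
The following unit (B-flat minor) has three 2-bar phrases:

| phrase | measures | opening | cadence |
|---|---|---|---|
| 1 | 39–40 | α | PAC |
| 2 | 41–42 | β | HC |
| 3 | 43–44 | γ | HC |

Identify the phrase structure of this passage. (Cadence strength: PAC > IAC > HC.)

phrase group

The final phrase closes with a half cadence, which is not stronger than the preceding half cadence; the 3 phrases lack an overall antecedent–consequent design and so form a phrase group.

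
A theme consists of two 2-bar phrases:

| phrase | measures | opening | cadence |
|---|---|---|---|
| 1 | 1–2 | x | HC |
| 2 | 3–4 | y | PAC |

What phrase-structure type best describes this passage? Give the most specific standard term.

Phrase 1 ends with a half cadence (weaker) and phrase 2 with a perfect authentic cadence (stronger): antecedent + consequent = a period.
The two phrases open with different material (x / y), so the period is contrasting.

contrasting period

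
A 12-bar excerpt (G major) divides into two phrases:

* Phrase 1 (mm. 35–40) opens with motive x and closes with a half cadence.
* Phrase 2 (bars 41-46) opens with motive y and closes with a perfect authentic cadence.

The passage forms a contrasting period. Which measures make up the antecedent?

measures 35–40

The antecedent is the phrase ending with the weaker cadence (half cadence, phrase 1) and the consequent the one ending more conclusively (perfect authentic cadence, phrase 2); the antecedent is mm. 35-40.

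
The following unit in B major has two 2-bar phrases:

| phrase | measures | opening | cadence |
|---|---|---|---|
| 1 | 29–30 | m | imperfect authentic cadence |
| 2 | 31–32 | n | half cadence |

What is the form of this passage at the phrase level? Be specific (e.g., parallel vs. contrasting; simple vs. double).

The second phrase closes with a half cadence, which is not stronger than the first phrase's imperfect authentic cadence; without a weak→strong cadential pair there is no antecedent–consequent relationship, so this is a phrase group rather than a period.

phrase group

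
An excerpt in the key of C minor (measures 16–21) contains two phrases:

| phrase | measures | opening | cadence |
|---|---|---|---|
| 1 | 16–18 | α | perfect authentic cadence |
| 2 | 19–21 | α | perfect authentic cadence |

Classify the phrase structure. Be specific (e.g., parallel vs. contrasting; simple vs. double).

repeated phrase

Both phrases have the same opening (α) and the same cadence (perfect authentic cadence): the second is a restatement, not a consequent, so this is a repeated phrase rather than a period.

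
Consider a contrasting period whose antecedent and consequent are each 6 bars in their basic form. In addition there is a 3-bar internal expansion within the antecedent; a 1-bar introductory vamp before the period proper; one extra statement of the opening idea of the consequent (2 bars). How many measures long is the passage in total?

18 measures

Basic contrasting period: 6 + 6 = 12 bars.
12 (basic form) + 3 (internal expansion) + 1 (introduction) + 2 (extra statement) = 18.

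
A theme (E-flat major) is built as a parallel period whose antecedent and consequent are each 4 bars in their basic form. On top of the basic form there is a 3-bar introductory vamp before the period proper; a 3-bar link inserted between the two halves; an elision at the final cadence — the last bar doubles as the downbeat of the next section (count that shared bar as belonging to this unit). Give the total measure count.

Basic parallel period: 4 + 4 = 8 bars.
8 (basic form) + 3 (introduction) + 3 (link) = 14.
The elision shares a bar with the next section but does not change this unit's count.

14 measures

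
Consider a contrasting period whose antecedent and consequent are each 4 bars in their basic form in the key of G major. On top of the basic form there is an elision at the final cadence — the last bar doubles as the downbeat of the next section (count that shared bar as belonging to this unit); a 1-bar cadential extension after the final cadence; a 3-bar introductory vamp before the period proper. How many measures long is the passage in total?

Basic contrasting period: 4 + 4 = 8 bars.
8 (basic form) + 1 (cadential extension) + 3 (introduction) = 12.
The elision shares a bar with the next section but does not change this unit's count.

12 measures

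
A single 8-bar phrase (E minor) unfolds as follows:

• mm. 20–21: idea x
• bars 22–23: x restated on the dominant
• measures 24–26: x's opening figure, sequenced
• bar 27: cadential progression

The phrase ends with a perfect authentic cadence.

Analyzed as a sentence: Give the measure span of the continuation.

measures 24–27

After the presentation (mm. 20–23), the continuation covers the fragmentation through the cadence: bars 24–27.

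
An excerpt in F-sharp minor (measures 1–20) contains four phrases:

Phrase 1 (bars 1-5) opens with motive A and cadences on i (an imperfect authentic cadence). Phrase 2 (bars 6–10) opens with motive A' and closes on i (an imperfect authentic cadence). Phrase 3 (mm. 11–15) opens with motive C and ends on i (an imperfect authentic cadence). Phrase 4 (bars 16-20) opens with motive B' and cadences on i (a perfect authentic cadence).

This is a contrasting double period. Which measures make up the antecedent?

measures 1–10

In a double period the first pair of phrases (ending imperfect authentic cadence) is the large antecedent and the second pair (ending perfect authentic cadence) is the large consequent; the antecedent is measures 1–10.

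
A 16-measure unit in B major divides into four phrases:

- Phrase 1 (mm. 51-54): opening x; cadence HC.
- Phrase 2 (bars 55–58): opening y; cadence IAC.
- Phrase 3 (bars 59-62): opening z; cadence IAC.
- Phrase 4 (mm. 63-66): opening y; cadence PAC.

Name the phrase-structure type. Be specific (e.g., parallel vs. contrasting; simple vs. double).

contrasting double period

Four phrases in two halves: the first half (measures 51–58) ends with an imperfect authentic cadence, the second (mm. 59–66) with a perfect authentic cadence — a large antecedent–consequent pair, i.e. a double period.
Phrase 3 begins with different material from phrase 1, making it contrasting.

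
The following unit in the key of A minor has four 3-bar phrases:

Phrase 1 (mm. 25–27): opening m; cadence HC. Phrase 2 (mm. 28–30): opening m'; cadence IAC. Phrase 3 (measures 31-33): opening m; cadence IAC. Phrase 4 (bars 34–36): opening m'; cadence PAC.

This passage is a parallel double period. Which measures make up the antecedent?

measures 25–30

In a double period the four phrases pair into a large antecedent (phrases 1–2, ending imperfect authentic cadence) and a large consequent (phrases 3–4, ending perfect authentic cadence). The antecedent spans measures 25–30.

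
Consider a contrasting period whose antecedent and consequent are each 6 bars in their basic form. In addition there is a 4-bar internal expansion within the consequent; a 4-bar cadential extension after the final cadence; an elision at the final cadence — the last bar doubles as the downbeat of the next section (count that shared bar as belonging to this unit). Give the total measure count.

Basic contrasting period: 6 + 6 = 12 bars.
12 (basic form) + 4 (internal expansion) + 4 (cadential extension) = 20.
The elision shares a bar with the next section but does not change this unit's count.

20 measures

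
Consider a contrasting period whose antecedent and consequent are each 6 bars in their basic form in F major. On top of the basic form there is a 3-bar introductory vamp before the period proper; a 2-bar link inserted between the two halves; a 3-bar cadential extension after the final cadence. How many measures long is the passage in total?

Basic contrasting period: 6 + 6 = 12 bars.
12 (basic form) + 3 (introduction) + 2 (link) + 3 (cadential extension) = 20.

20 measures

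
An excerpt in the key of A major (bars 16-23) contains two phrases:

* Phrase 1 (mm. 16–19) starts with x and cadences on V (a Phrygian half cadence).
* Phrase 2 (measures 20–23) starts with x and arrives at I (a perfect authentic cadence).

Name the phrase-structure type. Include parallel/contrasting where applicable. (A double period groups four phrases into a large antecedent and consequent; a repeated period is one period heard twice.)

parallel period

Phrase 1 ends with a Phrygian half cadence (weaker) and phrase 2 with a perfect authentic cadence (stronger): antecedent + consequent = a period.
The two phrases open with the same material (x / x), so the period is parallel.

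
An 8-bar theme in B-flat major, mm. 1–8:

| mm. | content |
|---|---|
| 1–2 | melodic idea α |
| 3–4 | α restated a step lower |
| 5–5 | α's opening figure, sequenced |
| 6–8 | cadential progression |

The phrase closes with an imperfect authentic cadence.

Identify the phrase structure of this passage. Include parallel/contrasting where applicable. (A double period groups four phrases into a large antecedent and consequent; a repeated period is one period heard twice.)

sentence

Basic idea (mm. 1–2) + its repetition (mm. 3–4) form the presentation; fragmentation and cadence (mm. 5-8) form the continuation — the 8-bar whole is a sentence.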